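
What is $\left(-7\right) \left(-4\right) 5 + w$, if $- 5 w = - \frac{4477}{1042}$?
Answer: $\frac{733877}{5210} \approx 140.86$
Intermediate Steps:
$w = \frac{4477}{5210}$ ($w = - \frac{\left(-4477\right) \frac{1}{1042}}{5} = \left(- \frac{1}{5}\right) \left(- \frac{4477}{1042}\right) = \frac{4477}{5210} \approx 0.85931$)
$\left(-7\right) \left(-4\right) 5 + w = \left(-7\right) \left(-4\right) 5 + \frac{4477}{5210} = 28 \cdot 5 + \frac{4477}{5210} = 140 + \frac{4477}{5210} = \frac{733877}{5210}$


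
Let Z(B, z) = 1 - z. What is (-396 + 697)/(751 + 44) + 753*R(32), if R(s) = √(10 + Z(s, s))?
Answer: 301/795 + 753*I*√21 ≈ 0.37862 + 3450.7*I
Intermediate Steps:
R(s) = √(11 - s) (R(s) = √(10 + (1 - s)) = √(11 - s))
(-396 + 697)/(751 + 44) + 753*R(32) = (-396 + 697)/(751 + 44) + 753*√(11 - 1*32) = 301/795 + 753*√(11 - 32) = 301*(1/795) + 753*√(-21) = 301/795 + 753*(I*√21) = 301/795 + 753*I*√21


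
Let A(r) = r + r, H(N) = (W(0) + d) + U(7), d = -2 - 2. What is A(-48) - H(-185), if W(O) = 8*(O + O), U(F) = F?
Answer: -99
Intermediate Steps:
d = -4
W(O) = 16*O (W(O) = 8*(2*O) = 16*O)
H(N) = 3 (H(N) = (16*0 - 4) + 7 = (0 - 4) + 7 = -4 + 7 = 3)
A(r) = 2*r
A(-48) - H(-185) = 2*(-48) - 1*3 = -96 - 3 = -99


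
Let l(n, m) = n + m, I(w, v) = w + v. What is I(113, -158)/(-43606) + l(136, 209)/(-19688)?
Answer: -307785/18663368 ≈ -0.016491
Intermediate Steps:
I(w, v) = v + w
l(n, m) = m + n
I(113, -158)/(-43606) + l(136, 209)/(-19688) = (-158 + 113)/(-43606) + (209 + 136)/(-19688) = -45*(-1/43606) + 345*(-1/19688) = 45/43606 - 15/856 = -307785/18663368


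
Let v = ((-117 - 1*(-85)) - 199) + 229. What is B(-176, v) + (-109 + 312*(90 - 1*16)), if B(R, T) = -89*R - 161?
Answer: 38482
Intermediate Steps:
v = -2 (v = ((-117 + 85) - 199) + 229 = (-32 - 199) + 229 = -231 + 229 = -2)
B(R, T) = -161 - 89*R
B(-176, v) + (-109 + 312*(90 - 1*16)) = (-161 - 89*(-176)) + (-109 + 312*(90 - 1*16)) = (-161 + 15664) + (-109 + 312*(90 - 16)) = 15503 + (-109 + 312*74) = 15503 + (-109 + 23088) = 15503 + 22979 = 38482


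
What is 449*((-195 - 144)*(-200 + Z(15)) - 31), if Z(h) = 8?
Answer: 29210593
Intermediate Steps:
449*((-195 - 144)*(-200 + Z(15)) - 31) = 449*((-195 - 144)*(-200 + 8) - 31) = 449*(-339*(-192) - 31) = 449*(65088 - 31) = 449*65057 = 29210593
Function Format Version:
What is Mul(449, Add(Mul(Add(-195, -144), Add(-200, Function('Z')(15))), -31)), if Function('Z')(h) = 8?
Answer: 29210593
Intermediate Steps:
Mul(449, Add(Mul(Add(-195, -144), Add(-200, Function('Z')(15))), -31)) = Mul(449, Add(Mul(Add(-195, -144), Add(-200, 8)), -31)) = Mul(449, Add(Mul(-339, -192), -31)) = Mul(449, Add(65088, -31)) = Mul(449, 65057) = 29210593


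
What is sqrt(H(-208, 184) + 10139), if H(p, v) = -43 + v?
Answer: 2*sqrt(2570) ≈ 101.39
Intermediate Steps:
sqrt(H(-208, 184) + 10139) = sqrt((-43 + 184) + 10139) = sqrt(141 + 10139) = sqrt(10280) = 2*sqrt(2570)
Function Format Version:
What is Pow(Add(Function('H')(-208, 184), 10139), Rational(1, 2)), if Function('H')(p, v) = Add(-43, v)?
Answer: Mul(2, Pow(2570, Rational(1, 2))) ≈ 101.39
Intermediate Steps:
Pow(Add(Function('H')(-208, 184), 10139), Rational(1, 2)) = Pow(Add(Add(-43, 184), 10139), Rational(1, 2)) = Pow(Add(141, 10139), Rational(1, 2)) = Pow(10280, Rational(1, 2)) = Mul(2, Pow(2570, Rational(1, 2)))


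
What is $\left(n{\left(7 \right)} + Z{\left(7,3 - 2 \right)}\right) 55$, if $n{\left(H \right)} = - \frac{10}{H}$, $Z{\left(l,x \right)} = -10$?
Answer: $- \frac{4400}{7} \approx -628.57$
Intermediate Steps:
$\left(n{\left(7 \right)} + Z{\left(7,3 - 2 \right)}\right) 55 = \left(- \frac{10}{7} - 10\right) 55 = \left(- \frac{80}{7}\right) 55 = - \frac{4400}{7}$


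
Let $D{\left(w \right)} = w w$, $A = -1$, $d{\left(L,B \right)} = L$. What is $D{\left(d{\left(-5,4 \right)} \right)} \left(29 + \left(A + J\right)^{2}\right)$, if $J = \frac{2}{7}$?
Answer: $\frac{36150}{49} \approx 737.75$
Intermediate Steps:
$D{\left(w \right)} = w^{2}$
$J = \frac{2}{7}$ ($J = 2 \cdot \frac{1}{7} = \frac{2}{7} \approx 0.28571$)
$D{\left(d{\left(-5,4 \right)} \right)} \left(29 + \left(A + J\right)^{2}\right) = \left(-5\right)^{2} \left(29 + \left(-1 + \frac{2}{7}\right)^{2}\right) = 25 \left(29 + \left(- \frac{5}{7}\right)^{2}\right) = 25 \left(29 + \frac{25}{49}\right) = 25 \cdot \frac{1446}{49} = \frac{36150}{49}$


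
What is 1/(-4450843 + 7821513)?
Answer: 1/3370670 ≈ 2.9668e-7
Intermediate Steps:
1/(-4450843 + 7821513) = 1/3370670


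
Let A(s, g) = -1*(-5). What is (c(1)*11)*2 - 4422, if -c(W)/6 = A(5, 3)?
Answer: -5082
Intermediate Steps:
A(s, g) = 5
c(W) = -30 (c(W) = -6*5 = -30)
(c(1)*11)*2 - 4422 = -30*11*2 - 4422 = -330*2 - 4422 = -660 - 4422 = -5082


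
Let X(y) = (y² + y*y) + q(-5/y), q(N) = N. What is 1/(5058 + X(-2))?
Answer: 2/10137 ≈ 0.00019730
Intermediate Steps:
X(y) = -5/y + 2*y² (X(y) = (y² + y*y) - 5/y = (y² + y²) - 5/y = 2*y² - 5/y = -5/y + 2*y²)
1/(5058 + X(-2)) = 1/(5058 + (-5 + 2*(-2)³)/(-2)) = 1/(5058 - (-5 + 2*(-8))/2) = 1/(5058 - (-5 - 16)/2) = 1/(5058 - ½*(-21)) = 1/(5058 + 21/2) = 1/(10137/2) = 2/10137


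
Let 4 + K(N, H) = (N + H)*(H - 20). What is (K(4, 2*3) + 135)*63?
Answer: -567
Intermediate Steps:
K(N, H) = -4 + (-20 + H)*(H + N) (K(N, H) = -4 + (N + H)*(H - 20) = -4 + (H + N)*(-20 + H) = -4 + (-20 + H)*(H + N))
(K(4, 2*3) + 135)*63 = ((-4 + (2*3)**2 - 40*3 - 20*4 + (2*3)*4) + 135)*63 = ((-4 + 6**2 - 20*6 - 80 + 6*4) + 135)*63 = ((-4 + 36 - 120 - 80 + 24) + 135)*63 = (-144 + 135)*63 = -9*63 = -567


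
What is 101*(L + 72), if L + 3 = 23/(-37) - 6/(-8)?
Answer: 1033331/148 ≈ 6982.0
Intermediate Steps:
L = -425/148 (L = -3 + (23/(-37) - 6/(-8)) = -3 + (23*(-1/37) - 6*(-⅛)) = -3 + (-23/37 + ¾) = -3 + 19/148 = -425/148 ≈ -2.8716)
101*(L + 72) = 101*(-425/148 + 72) = 101*(10231/148) = 1033331/148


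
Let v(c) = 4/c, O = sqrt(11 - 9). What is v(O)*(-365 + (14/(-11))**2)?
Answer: -87938*sqrt(2)/121 ≈ -1027.8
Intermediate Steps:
O = sqrt(2) ≈ 1.4142
v(O)*(-365 + (14/(-11))**2) = (4/(sqrt(2)))*(-365 + (14/(-11))**2) = (4*(sqrt(2)/2))*(-365 + (14*(-1/11))**2) = (2*sqrt(2))*(-365 + (-14/11)**2) = (2*sqrt(2))*(-365 + 196/121) = (2*sqrt(2))*(-43969/121) = -87938*sqrt(2)/121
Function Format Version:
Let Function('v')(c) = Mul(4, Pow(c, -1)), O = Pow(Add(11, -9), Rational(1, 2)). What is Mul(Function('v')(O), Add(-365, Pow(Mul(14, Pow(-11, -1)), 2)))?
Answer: Mul(Rational(-87938, 121), Pow(2, Rational(1, 2))) ≈ -1027.8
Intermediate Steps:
O = Pow(2, Rational(1, 2)) ≈ 1.4142
Mul(Function('v')(O), Add(-365, Pow(Mul(14, Pow(-11, -1)), 2))) = Mul(Mul(4, Pow(Pow(2, Rational(1, 2)), -1)), Add(-365, Pow(Mul(14, Pow(-11, -1)), 2))) = Mul(Mul(4, Mul(Rational(1, 2), Pow(2, Rational(1, 2)))), Add(-365, Pow(Mul(14, Rational(-1, 11)), 2))) = Mul(Mul(2, Pow(2, Rational(1, 2))), Add(-365, Pow(Rational(-14, 11), 2))) = Mul(Mul(2, Pow(2, Rational(1, 2))), Add(-365, Rational(196, 121))) = Mul(Mul(2, Pow(2, Rational(1, 2))), Rational(-43969, 121)) = Mul(Rational(-87938, 121), Pow(2, Rational(1, 2)))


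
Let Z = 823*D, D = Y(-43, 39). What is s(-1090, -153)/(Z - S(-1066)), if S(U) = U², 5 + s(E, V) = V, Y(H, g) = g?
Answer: 158/1104259 ≈ 0.00014308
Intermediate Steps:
s(E, V) = -5 + V
D = 39
Z = 32097 (Z = 823*39 = 32097)
s(-1090, -153)/(Z - S(-1066)) = (-5 - 153)/(32097 - 1*(-1066)²) = -158/(32097 - 1*1136356) = -158/(32097 - 1136356) = -158/(-1104259) = -158*(-1/1104259) = 158/1104259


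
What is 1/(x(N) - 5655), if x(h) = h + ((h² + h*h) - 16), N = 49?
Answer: -1/820 ≈ -0.0012195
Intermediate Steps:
x(h) = -16 + h + 2*h² (x(h) = h + ((h² + h²) - 16) = h + (2*h² - 16) = h + (-16 + 2*h²) = -16 + h + 2*h²)
1/(x(N) - 5655) = 1/((-16 + 49 + 2*49²) - 5655) = 1/((-16 + 49 + 2*2401) - 5655) = 1/((-16 + 49 + 4802) - 5655) = 1/(4835 - 5655) = 1/(-820) = -1/820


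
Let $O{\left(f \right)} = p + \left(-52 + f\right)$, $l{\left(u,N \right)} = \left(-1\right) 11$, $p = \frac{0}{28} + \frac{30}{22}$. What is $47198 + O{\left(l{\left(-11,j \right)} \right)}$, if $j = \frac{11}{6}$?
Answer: $\frac{518500}{11} \approx 47136.0$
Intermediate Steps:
$j = \frac{11}{6}$ ($j = 11 \cdot \frac{1}{6} = \frac{11}{6} \approx 1.8333$)
$p = \frac{15}{11}$ ($p = 0 \cdot \frac{1}{28} + 30 \cdot \frac{1}{22} = 0 + \frac{15}{11} = \frac{15}{11} \approx 1.3636$)
$l{\left(u,N \right)} = -11$
$O{\left(f \right)} = - \frac{557}{11} + f$ ($O{\left(f \right)} = \frac{15}{11} + \left(-52 + f\right) = - \frac{557}{11} + f$)
$47198 + O{\left(l{\left(-11,j \right)} \right)} = 47198 - \frac{678}{11} = \frac{518500}{11}$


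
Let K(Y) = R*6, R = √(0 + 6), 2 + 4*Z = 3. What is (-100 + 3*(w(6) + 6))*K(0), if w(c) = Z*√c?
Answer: 27 - 492*√6 ≈ -1178.1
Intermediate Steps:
Z = ¼ (Z = -½ + (¼)*3 = -½ + ¾ = ¼ ≈ 0.25000)
R = √6 ≈ 2.4495
K(Y) = 6*√6 (K(Y) = √6*6 = 6*√6)
w(c) = √c/4
(-100 + 3*(w(6) + 6))*K(0) = (-100 + 3*(√6/4 + 6))*(6*√6) = (-100 + 3*(6 + √6/4))*(6*√6) = (-100 + (18 + 3*√6/4))*(6*√6) = (-82 + 3*√6/4)*(6*√6) = 6*√6*(-82 + 3*√6/4)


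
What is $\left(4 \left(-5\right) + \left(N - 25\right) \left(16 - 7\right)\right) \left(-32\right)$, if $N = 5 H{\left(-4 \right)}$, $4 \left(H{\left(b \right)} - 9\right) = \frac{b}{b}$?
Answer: $-5480$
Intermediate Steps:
$H{\left(b \right)} = \frac{37}{4}$ ($H{\left(b \right)} = 9 + \frac{b \frac{1}{b}}{4} = 9 + \frac{1}{4} \cdot 1 = 9 + \frac{1}{4} = \frac{37}{4}$)
$N = \frac{185}{4}$ ($N = 5 \cdot \frac{37}{4} = \frac{185}{4} \approx 46.25$)
$\left(4 \left(-5\right) + \left(N - 25\right) \left(16 - 7\right)\right) \left(-32\right) = \left(4 \left(-5\right) + \left(\frac{185}{4} - 25\right) \left(16 - 7\right)\right) \left(-32\right) = \left(-20 + \frac{85}{4} \cdot 9\right) \left(-32\right) = \left(-20 + \frac{765}{4}\right) \left(-32\right) = \frac{685}{4} \left(-32\right) = -5480$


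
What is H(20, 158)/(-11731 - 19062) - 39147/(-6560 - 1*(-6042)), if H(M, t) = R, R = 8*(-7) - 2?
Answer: 172211945/2278682 ≈ 75.575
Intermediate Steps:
R = -58 (R = -56 - 2 = -58)
H(M, t) = -58
H(20, 158)/(-11731 - 19062) - 39147/(-6560 - 1*(-6042)) = -58/(-11731 - 19062) - 39147/(-6560 - 1*(-6042)) = -58/(-30793) - 39147/(-6560 + 6042) = -58*(-1/30793) - 39147/(-518) = 58/30793 - 39147*(-1/518) = 58/30793 + 39147/518 = 172211945/2278682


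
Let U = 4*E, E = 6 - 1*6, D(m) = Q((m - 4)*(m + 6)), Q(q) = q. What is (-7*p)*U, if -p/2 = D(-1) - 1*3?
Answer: 0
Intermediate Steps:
D(m) = (-4 + m)*(6 + m) (D(m) = (m - 4)*(m + 6) = (-4 + m)*(6 + m))
E = 0 (E = 6 - 6 = 0)
U = 0 (U = 4*0 = 0)
p = 56 (p = -2*((-24 + (-1)² + 2*(-1)) - 1*3) = -2*((-24 + 1 - 2) - 3) = -2*(-25 - 3) = -2*(-28) = 56)
(-7*p)*U = -7*56*0 = -392*0 = 0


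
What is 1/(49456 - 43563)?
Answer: 1/5893 ≈ 0.00016969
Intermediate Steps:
1/(49456 - 43563) = 1/5893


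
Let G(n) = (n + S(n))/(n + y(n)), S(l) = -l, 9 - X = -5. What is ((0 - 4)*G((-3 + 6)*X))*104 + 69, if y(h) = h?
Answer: 69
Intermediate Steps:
X = 14 (X = 9 - 1*(-5) = 9 + 5 = 14)
G(n) = 0 (G(n) = (n - n)/(n + n) = 0/((2*n)) = 0*(1/(2*n)) = 0)
((0 - 4)*G((-3 + 6)*X))*104 + 69 = ((0 - 4)*0)*104 + 69 = -4*0*104 + 69 = 0*104 + 69 = 0 + 69 = 69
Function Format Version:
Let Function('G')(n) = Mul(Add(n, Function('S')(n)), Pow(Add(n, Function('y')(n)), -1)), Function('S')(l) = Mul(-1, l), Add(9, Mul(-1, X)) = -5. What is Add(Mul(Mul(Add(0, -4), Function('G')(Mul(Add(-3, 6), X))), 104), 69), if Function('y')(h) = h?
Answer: 69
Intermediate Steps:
X = 14 (X = Add(9, Mul(-1, -5)) = Add(9, 5) = 14)
Function('G')(n) = 0 (Function('G')(n) = Mul(Add(n, Mul(-1, n)), Pow(Add(n, n), -1)) = Mul(0, Pow(Mul(2, n), -1)) = Mul(0, Mul(Rational(1, 2), Pow(n, -1))) = 0)
Add(Mul(Mul(Add(0, -4), Function('G')(Mul(Add(-3, 6), X))), 104), 69) = Add(Mul(Mul(Add(0, -4), 0), 104), 69) = Add(Mul(Mul(-4, 0), 104), 69) = Add(Mul(0, 104), 69) = Add(0, 69) = 69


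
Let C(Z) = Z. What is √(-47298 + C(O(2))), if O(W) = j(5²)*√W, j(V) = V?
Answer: √(-47298 + 25*√2) ≈ 217.4*I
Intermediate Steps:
O(W) = 25*√W (O(W) = 5²*√W = 25*√W)
√(-47298 + C(O(2))) = √(-47298 + 25*√2)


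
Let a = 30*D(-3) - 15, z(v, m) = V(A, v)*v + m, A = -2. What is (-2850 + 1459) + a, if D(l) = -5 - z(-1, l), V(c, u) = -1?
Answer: -1496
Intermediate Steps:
z(v, m) = m - v (z(v, m) = -v + m = m - v)
D(l) = -6 - l (D(l) = -5 - (l - 1*(-1)) = -5 - (l + 1) = -5 - (1 + l) = -5 + (-1 - l) = -6 - l)
a = -105 (a = 30*(-6 - 1*(-3)) - 15 = 30*(-6 + 3) - 15 = 30*(-3) - 15 = -90 - 15 = -105)
(-2850 + 1459) + a = (-2850 + 1459) - 105 = -1391 - 105 = -1496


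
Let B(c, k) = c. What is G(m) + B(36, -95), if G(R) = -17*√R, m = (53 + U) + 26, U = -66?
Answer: 36 - 17*√13 ≈ -25.294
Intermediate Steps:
m = 13 (m = (53 - 66) + 26 = -13 + 26 = 13)
G(m) + B(36, -95) = -17*√13 + 36 = 36 - 17*√13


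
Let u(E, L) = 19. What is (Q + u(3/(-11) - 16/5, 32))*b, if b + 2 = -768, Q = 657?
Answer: -520520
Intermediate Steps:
b = -770 (b = -2 - 768 = -770)
(Q + u(3/(-11) - 16/5, 32))*b = (657 + 19)*(-770) = 676*(-770) = -520520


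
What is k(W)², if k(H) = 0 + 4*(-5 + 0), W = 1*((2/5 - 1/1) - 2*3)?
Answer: 400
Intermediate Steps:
W = -33/5 (W = 1*((2*(⅕) - 1*1) - 6) = 1*((⅖ - 1) - 6) = 1*(-⅗ - 6) = 1*(-33/5) = -33/5 ≈ -6.6000)
k(H) = -20 (k(H) = 0 + 4*(-5) = 0 - 20 = -20)
k(W)² = (-20)² = 400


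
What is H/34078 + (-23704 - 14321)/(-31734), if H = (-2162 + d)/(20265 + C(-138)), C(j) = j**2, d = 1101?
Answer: 1414922097466/1180832807913 ≈ 1.1982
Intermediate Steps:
H = -1061/39309 (H = (-2162 + 1101)/(20265 + (-138)**2) = -1061/(20265 + 19044) = -1061/39309 ≈ -0.026991)
H/34078 + (-23704 - 14321)/(-31734) = -1061/39309/34078 + (-23704 - 14321)/(-31734) = -1061/39309*1/34078 - 38025*(-1/31734) = -1061/1339572102 + 4225/3526 = 1414922097466/1180832807913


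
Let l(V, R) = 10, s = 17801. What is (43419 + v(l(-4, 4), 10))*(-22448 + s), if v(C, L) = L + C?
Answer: -201861033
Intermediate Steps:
v(C, L) = C + L
(43419 + v(l(-4, 4), 10))*(-22448 + s) = (43419 + (10 + 10))*(-22448 + 17801) = (43419 + 20)*(-4647) = 43439*(-4647) = -201861033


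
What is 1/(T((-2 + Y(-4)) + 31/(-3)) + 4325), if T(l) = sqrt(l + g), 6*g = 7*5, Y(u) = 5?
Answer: 8650/37411253 - I*sqrt(6)/37411253 ≈ 0.00023121 - 6.5475e-8*I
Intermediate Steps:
g = 35/6 (g = (7*5)/6 = (1/6)*35 = 35/6 ≈ 5.8333)
T(l) = sqrt(35/6 + l) (T(l) = sqrt(l + 35/6) = sqrt(35/6 + l))
1/(T((-2 + Y(-4)) + 31/(-3)) + 4325) = 1/(sqrt(210 + 36*((-2 + 5) + 31/(-3)))/6 + 4325) = 1/(sqrt(210 + 36*(3 + 31*(-1/3)))/6 + 4325) = 1/(sqrt(210 + 36*(3 - 31/3))/6 + 4325) = 1/(sqrt(210 + 36*(-22/3))/6 + 4325) = 1/(sqrt(210 - 264)/6 + 4325) = 1/(sqrt(-54)/6 + 4325) = 1/((3*I*sqrt(6))/6 + 4325) = 1/(I*sqrt(6)/2 + 4325) = 1/(4325 + I*sqrt(6)/2)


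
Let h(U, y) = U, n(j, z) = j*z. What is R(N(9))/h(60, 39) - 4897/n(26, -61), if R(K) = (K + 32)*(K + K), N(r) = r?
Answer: 61012/3965 ≈ 15.388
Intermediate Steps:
R(K) = 2*K*(32 + K) (R(K) = (32 + K)*(2*K) = 2*K*(32 + K))
R(N(9))/h(60, 39) - 4897/n(26, -61) = (2*9*(32 + 9))/60 - 4897/(26*(-61)) = (2*9*41)*(1/60) - 4897/(-1586) = 738*(1/60) - 4897*(-1/1586) = 123/10 + 4897/1586 = 61012/3965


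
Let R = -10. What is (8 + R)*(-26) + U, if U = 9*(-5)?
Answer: 7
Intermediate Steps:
U = -45
(8 + R)*(-26) + U = (8 - 10)*(-26) - 45 = -2*(-26) - 45 = 52 - 45 = 7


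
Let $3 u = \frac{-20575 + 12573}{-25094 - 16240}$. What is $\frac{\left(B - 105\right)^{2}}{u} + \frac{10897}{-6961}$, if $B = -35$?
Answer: $\frac{8459100036703}{27850961} \approx 3.0373 \cdot 10^{5}$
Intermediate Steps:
$u = \frac{4001}{62001}$ ($u = \frac{\left(-20575 + 12573\right) \frac{1}{-25094 - 16240}}{3} = \frac{\left(-8002\right) \frac{1}{-41334}}{3} = \frac{\left(-8002\right) \left(- \frac{1}{41334}\right)}{3} = \frac{1}{3} \cdot \frac{4001}{20667} = \frac{4001}{62001} \approx 0.064531$)
$\frac{\left(B - 105\right)^{2}}{u} + \frac{10897}{-6961} = \frac{\left(-35 - 105\right)^{2}}{\frac{4001}{62001}} + \frac{10897}{-6961} = \left(-140\right)^{2} \cdot \frac{62001}{4001} + 10897 \left(- \frac{1}{6961}\right) = 19600 \cdot \frac{62001}{4001} - \frac{10897}{6961} = \frac{1215219600}{4001} - \frac{10897}{6961} = \frac{8459100036703}{27850961}$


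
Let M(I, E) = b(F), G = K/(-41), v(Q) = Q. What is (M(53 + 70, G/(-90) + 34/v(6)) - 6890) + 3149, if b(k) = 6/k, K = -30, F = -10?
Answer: -18708/5 ≈ -3741.6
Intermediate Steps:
G = 30/41 (G = -30/(-41) = -30*(-1/41) = 30/41 ≈ 0.73171)
M(I, E) = -⅗ (M(I, E) = 6/(-10) = 6*(-⅒) = -⅗)
(M(53 + 70, G/(-90) + 34/v(6)) - 6890) + 3149 = (-⅗ - 6890) + 3149 = -34453/5 + 3149 = -18708/5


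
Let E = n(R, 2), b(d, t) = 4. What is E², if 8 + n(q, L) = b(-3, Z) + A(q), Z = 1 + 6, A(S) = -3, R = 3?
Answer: 49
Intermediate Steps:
Z = 7
n(q, L) = -7 (n(q, L) = -8 + (4 - 3) = -8 + 1 = -7)
E = -7
E² = (-7)² = 49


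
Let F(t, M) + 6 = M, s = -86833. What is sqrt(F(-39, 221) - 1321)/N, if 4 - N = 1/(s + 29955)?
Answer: 56878*I*sqrt(1106)/227513 ≈ 8.3141*I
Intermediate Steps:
F(t, M) = -6 + M
N = 227513/56878 (N = 4 - 1/(-86833 + 29955) = 4 - 1/(-56878) = 4 - 1*(-1/56878) = 4 + 1/56878 = 227513/56878 ≈ 4.0000)
sqrt(F(-39, 221) - 1321)/N = sqrt((-6 + 221) - 1321)/(227513/56878) = sqrt(215 - 1321)*(56878/227513) = sqrt(-1106)*(56878/227513) = (I*sqrt(1106))*(56878/227513) = 56878*I*sqrt(1106)/227513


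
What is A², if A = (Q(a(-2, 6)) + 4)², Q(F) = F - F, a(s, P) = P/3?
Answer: 256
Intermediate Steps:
a(s, P) = P/3 (a(s, P) = P*(⅓) = P/3)
Q(F) = 0
A = 16 (A = (0 + 4)² = 4² = 16)
A² = 16² = 256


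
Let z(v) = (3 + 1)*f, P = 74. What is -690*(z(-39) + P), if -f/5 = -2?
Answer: -78660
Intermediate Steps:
f = 10 (f = -5*(-2) = 10)
z(v) = 40 (z(v) = (3 + 1)*10 = 4*10 = 40)
-690*(z(-39) + P) = -690*(40 + 74) = -690*114 = -78660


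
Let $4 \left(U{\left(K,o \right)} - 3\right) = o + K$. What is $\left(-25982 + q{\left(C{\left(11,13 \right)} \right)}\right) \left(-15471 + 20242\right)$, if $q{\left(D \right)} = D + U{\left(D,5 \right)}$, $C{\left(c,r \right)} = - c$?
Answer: $- \frac{248010893}{2} \approx -1.2401 \cdot 10^{8}$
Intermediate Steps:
$U{\left(K,o \right)} = 3 + \frac{K}{4} + \frac{o}{4}$ ($U{\left(K,o \right)} = 3 + \frac{o + K}{4} = 3 + \frac{K + o}{4} = 3 + \left(\frac{K}{4} + \frac{o}{4}\right) = 3 + \frac{K}{4} + \frac{o}{4}$)
$q{\left(D \right)} = \frac{17}{4} + \frac{5 D}{4}$ ($q{\left(D \right)} = D + \left(3 + \frac{D}{4} + \frac{1}{4} \cdot 5\right) = D + \left(3 + \frac{D}{4} + \frac{5}{4}\right) = D + \left(\frac{17}{4} + \frac{D}{4}\right) = \frac{17}{4} + \frac{5 D}{4}$)
$\left(-25982 + q{\left(C{\left(11,13 \right)} \right)}\right) \left(-15471 + 20242\right) = \left(-25982 + \left(\frac{17}{4} + \frac{5 \left(\left(-1\right) 11\right)}{4}\right)\right) \left(-15471 + 20242\right) = \left(-25982 + \left(\frac{17}{4} + \frac{5}{4} \left(-11\right)\right)\right) 4771 = \left(-25982 + \left(\frac{17}{4} - \frac{55}{4}\right)\right) 4771 = \left(-25982 - \frac{19}{2}\right) 4771 = \left(- \frac{51983}{2}\right) 4771 = - \frac{248010893}{2}$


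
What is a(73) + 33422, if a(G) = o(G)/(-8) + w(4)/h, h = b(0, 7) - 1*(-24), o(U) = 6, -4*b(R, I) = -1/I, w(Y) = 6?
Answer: 89970677/2692 ≈ 33422.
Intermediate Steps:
b(R, I) = 1/(4*I) (b(R, I) = -(-1)/(4*I) = 1/(4*I))
h = 673/28 (h = (¼)/7 - 1*(-24) = (¼)*(⅐) + 24 = 1/28 + 24 = 673/28 ≈ 24.036)
a(G) = -1347/2692 (a(G) = 6/(-8) + 6/(673/28) = 6*(-⅛) + 6*(28/673) = -¾ + 168/673 = -1347/2692)
a(73) + 33422 = -1347/2692 + 33422 = 89970677/2692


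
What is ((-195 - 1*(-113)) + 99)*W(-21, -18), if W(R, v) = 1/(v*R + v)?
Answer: 17/360 ≈ 0.047222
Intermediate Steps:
W(R, v) = 1/(v + R*v) (W(R, v) = 1/(R*v + v) = 1/(v + R*v))
((-195 - 1*(-113)) + 99)*W(-21, -18) = ((-195 - 1*(-113)) + 99)*(1/((-18)*(1 - 21))) = ((-195 + 113) + 99)*(-1/18/(-20)) = (-82 + 99)*(-1/18*(-1/20)) = 17*(1/360) = 17/360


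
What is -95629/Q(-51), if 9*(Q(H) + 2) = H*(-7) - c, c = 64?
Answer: -860661/275 ≈ -3129.7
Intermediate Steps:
Q(H) = -82/9 - 7*H/9 (Q(H) = -2 + (H*(-7) - 1*64)/9 = -2 + (-7*H - 64)/9 = -2 + (-64 - 7*H)/9 = -2 + (-64/9 - 7*H/9) = -82/9 - 7*H/9)
-95629/Q(-51) = -95629/(-82/9 - 7/9*(-51)) = -95629/(-82/9 + 119/3) = -95629/275/9 = -95629*9/275 = -860661/275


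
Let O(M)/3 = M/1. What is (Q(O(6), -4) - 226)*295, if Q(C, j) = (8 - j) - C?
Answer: -68440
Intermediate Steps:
O(M) = 3*M (O(M) = 3*(M/1) = 3*(M*1) = 3*M)
Q(C, j) = 8 - C - j
(Q(O(6), -4) - 226)*295 = ((8 - 3*6 - 1*(-4)) - 226)*295 = ((8 - 1*18 + 4) - 226)*295 = ((8 - 18 + 4) - 226)*295 = (-6 - 226)*295 = -232*295 = -68440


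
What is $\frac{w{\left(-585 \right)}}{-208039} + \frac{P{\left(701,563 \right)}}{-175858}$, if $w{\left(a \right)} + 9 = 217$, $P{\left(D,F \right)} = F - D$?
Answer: $- \frac{13159}{61179469} \approx -0.00021509$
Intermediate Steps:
$w{\left(a \right)} = 208$ ($w{\left(a \right)} = -9 + 217 = 208$)
$\frac{w{\left(-585 \right)}}{-208039} + \frac{P{\left(701,563 \right)}}{-175858} = \frac{208}{-208039} + \frac{563 - 701}{-175858} = 208 \left(- \frac{1}{208039}\right) + \left(563 - 701\right) \left(- \frac{1}{175858}\right) = - \frac{16}{16003} - - \frac{3}{3823} = - \frac{16}{16003} + \frac{3}{3823} = - \frac{13159}{61179469}$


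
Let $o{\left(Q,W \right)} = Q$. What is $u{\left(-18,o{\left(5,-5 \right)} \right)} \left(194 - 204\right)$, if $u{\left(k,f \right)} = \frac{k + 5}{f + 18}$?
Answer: $\frac{130}{23} \approx 5.6522$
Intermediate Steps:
$u{\left(k,f \right)} = \frac{5 + k}{18 + f}$
$u{\left(-18,o{\left(5,-5 \right)} \right)} \left(194 - 204\right) = \frac{5 - 18}{18 + 5} \left(194 - 204\right) = \frac{1}{23} \left(-13\right) \left(-10\right) = \left(- \frac{13}{23}\right) \left(-10\right) = \frac{130}{23}$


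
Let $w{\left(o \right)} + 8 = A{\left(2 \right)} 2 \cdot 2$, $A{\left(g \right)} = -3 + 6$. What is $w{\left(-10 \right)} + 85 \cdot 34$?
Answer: $2894$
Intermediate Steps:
$A{\left(g \right)} = 3$
$w{\left(o \right)} = 4$ ($w{\left(o \right)} = -8 + 3 \cdot 2 \cdot 2 = -8 + 6 \cdot 2 = -8 + 12 = 4$)
$w{\left(-10 \right)} + 85 \cdot 34 = 4 + 85 \cdot 34 = 4 + 2890 = 2894$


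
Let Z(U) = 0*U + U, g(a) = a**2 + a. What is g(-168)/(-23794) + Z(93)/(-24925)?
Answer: -350754321/296532725 ≈ -1.1829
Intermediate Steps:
g(a) = a + a**2
Z(U) = U (Z(U) = 0 + U = U)
g(-168)/(-23794) + Z(93)/(-24925) = -168*(1 - 168)/(-23794) + 93/(-24925) = -168*(-167)*(-1/23794) + 93*(-1/24925) = 28056*(-1/23794) - 93/24925 = -14028/11897 - 93/24925 = -350754321/296532725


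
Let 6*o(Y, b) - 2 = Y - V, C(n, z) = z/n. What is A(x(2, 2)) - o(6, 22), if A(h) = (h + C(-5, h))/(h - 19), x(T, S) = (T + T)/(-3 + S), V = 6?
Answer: -67/345 ≈ -0.19420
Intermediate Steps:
o(Y, b) = -⅔ + Y/6 (o(Y, b) = ⅓ + (Y - 1*6)/6 = ⅓ + (Y - 6)/6 = ⅓ + (-6 + Y)/6 = ⅓ + (-1 + Y/6) = -⅔ + Y/6)
x(T, S) = 2*T/(-3 + S) (x(T, S) = (2*T)/(-3 + S) = 2*T/(-3 + S))
A(h) = 4*h/(5*(-19 + h)) (A(h) = (h + h/(-5))/(h - 19) = (h + h*(-⅕))/(-19 + h) = (h - h/5)/(-19 + h) = (4*h/5)/(-19 + h) = 4*h/(5*(-19 + h)))
A(x(2, 2)) - o(6, 22) = 4*(2*2/(-3 + 2))/(5*(-19 + 2*2/(-3 + 2))) - (-⅔ + (⅙)*6) = 4*(2*2/(-1))/(5*(-19 + 2*2/(-1))) - (-⅔ + 1) = 4*(2*2*(-1))/(5*(-19 + 2*2*(-1))) - 1*⅓ = (⅘)*(-4)/(-19 - 4) - ⅓ = (⅘)*(-4)/(-23) - ⅓ = (⅘)*(-4)*(-1/23) - ⅓ = 16/115 - ⅓ = -67/345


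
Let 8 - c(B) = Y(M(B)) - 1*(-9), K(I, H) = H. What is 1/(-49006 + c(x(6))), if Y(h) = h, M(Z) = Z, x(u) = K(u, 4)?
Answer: -1/49011 ≈ -2.0404e-5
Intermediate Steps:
x(u) = 4
c(B) = -1 - B (c(B) = 8 - (B - 1*(-9)) = 8 - (B + 9) = 8 - (9 + B) = 8 + (-9 - B) = -1 - B)
1/(-49006 + c(x(6))) = 1/(-49006 + (-1 - 1*4)) = 1/(-49006 + (-1 - 4)) = 1/(-49006 - 5) = 1/(-49011) = -1/49011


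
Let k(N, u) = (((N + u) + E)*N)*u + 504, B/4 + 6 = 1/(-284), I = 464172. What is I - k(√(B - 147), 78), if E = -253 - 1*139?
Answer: 33867504/71 + 24492*I*√862082/71 ≈ 4.7701e+5 + 3.2029e+5*I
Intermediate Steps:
B = -1705/71 (B = -24 + 4/(-284) = -24 + 4*(-1/284) = -24 - 1/71 = -1705/71 ≈ -24.014)
E = -392 (E = -253 - 139 = -392)
k(N, u) = 504 + N*u*(-392 + N + u) (k(N, u) = (((N + u) - 392)*N)*u + 504 = ((-392 + N + u)*N)*u + 504 = (N*(-392 + N + u))*u + 504 = N*u*(-392 + N + u) + 504 = 504 + N*u*(-392 + N + u))
I - k(√(B - 147), 78) = 464172 - (504 + √(-1705/71 - 147)*78² + 78*(√(-1705/71 - 147))² - 392*√(-1705/71 - 147)*78) = 464172 - (504 + √(-12142/71)*6084 + 78*(√(-12142/71))² - 392*√(-12142/71)*78) = 464172 - (504 + (I*√862082/71)*6084 + 78*(I*√862082/71)² - 392*I*√862082/71*78) = 464172 - (504 + 6084*I*√862082/71 + 78*(-12142/71) - 30576*I*√862082/71) = 464172 - (504 + 6084*I*√862082/71 - 947076/71 - 30576*I*√862082/71) = 464172 - (-911292/71 - 24492*I*√862082/71) = 464172 + (911292/71 + 24492*I*√862082/71) = 33867504/71 + 24492*I*√862082/71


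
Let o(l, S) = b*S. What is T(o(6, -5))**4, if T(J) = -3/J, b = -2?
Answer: 81/10000 ≈ 0.0081000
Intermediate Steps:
o(l, S) = -2*S
T(o(6, -5))**4 = (-3/((-2*(-5))))**4 = (-3/10)**4 = 81/10000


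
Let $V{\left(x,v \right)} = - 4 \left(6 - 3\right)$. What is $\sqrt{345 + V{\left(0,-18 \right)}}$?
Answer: $3 \sqrt{37} \approx 18.248$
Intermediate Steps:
$V{\left(x,v \right)} = -12$ ($V{\left(x,v \right)} = \left(-4\right) 3 = -12$)
$\sqrt{345 + V{\left(0,-18 \right)}} = \sqrt{345 - 12} = \sqrt{333} = 3 \sqrt{37}$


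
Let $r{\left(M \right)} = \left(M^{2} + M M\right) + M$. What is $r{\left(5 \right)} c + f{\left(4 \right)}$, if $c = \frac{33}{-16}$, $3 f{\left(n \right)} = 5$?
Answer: $- \frac{5365}{48} \approx -111.77$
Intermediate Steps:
$r{\left(M \right)} = M + 2 M^{2}$ ($r{\left(M \right)} = \left(M^{2} + M^{2}\right) + M = 2 M^{2} + M = M + 2 M^{2}$)
$f{\left(n \right)} = \frac{5}{3}$ ($f{\left(n \right)} = \frac{1}{3} \cdot 5 = \frac{5}{3}$)
$c = - \frac{33}{16}$ ($c = 33 \left(- \frac{1}{16}\right) = - \frac{33}{16} \approx -2.0625$)
$r{\left(5 \right)} c + f{\left(4 \right)} = 5 \left(1 + 2 \cdot 5\right) \left(- \frac{33}{16}\right) + \frac{5}{3} = 5 \left(1 + 10\right) \left(- \frac{33}{16}\right) + \frac{5}{3} = 5 \cdot 11 \left(- \frac{33}{16}\right) + \frac{5}{3} = 55 \left(- \frac{33}{16}\right) + \frac{5}{3} = - \frac{1815}{16} + \frac{5}{3} = - \frac{5365}{48}$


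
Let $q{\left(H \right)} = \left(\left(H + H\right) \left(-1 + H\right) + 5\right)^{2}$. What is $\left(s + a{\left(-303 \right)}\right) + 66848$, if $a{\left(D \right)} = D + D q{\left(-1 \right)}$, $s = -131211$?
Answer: $-89209$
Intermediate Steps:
$q{\left(H \right)} = \left(5 + 2 H \left(-1 + H\right)\right)^{2}$ ($q{\left(H \right)} = \left(2 H \left(-1 + H\right) + 5\right)^{2} = \left(5 + 2 H \left(-1 + H\right)\right)^{2}$)
$a{\left(D \right)} = 82 D$ ($a{\left(D \right)} = D + D \left(5 - -2 + 2 \left(-1\right)^{2}\right)^{2} = D + D \left(5 + 2 + 2 \cdot 1\right)^{2} = D + D \left(5 + 2 + 2\right)^{2} = D + D 9^{2} = D + D 81 = D + 81 D = 82 D$)
$\left(s + a{\left(-303 \right)}\right) + 66848 = \left(-131211 + 82 \left(-303\right)\right) + 66848 = \left(-131211 - 24846\right) + 66848 = -156057 + 66848 = -89209$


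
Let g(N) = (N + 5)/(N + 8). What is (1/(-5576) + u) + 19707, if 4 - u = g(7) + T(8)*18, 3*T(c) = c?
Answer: 548182131/27880 ≈ 19662.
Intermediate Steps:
T(c) = c/3
g(N) = (5 + N)/(8 + N)
u = -224/5 (u = 4 - ((5 + 7)/(8 + 7) + ((⅓)*8)*18) = 4 - (12/15 + (8/3)*18) = 4 - ((1/15)*12 + 48) = 4 - (⅘ + 48) = 4 - 1*244/5 = 4 - 244/5 = -224/5 ≈ -44.800)
(1/(-5576) + u) + 19707 = (1/(-5576) - 224/5) + 19707 = (-1/5576 - 224/5) + 19707 = -1249029/27880 + 19707 = 548182131/27880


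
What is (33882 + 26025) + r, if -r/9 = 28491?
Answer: -196512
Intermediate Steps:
r = -256419 (r = -9*28491 = -256419)
(33882 + 26025) + r = (33882 + 26025) - 256419 = 59907 - 256419 = -196512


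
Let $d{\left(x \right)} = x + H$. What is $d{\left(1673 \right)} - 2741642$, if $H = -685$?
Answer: $-2740654$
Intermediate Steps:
$d{\left(x \right)} = -685 + x$ ($d{\left(x \right)} = x - 685 = -685 + x$)
$d{\left(1673 \right)} - 2741642 = \left(-685 + 1673\right) - 2741642 = 988 - 2741642 = -2740654$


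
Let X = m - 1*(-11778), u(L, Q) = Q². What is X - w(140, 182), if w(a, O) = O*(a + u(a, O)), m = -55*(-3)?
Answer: -6042105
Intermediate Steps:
m = 165
w(a, O) = O*(a + O²)
X = 11943 (X = 165 - 1*(-11778) = 165 + 11778 = 11943)
X - w(140, 182) = 11943 - 182*(140 + 182²) = 11943 - 182*(140 + 33124) = 11943 - 182*33264 = 11943 - 1*6054048 = 11943 - 6054048 = -6042105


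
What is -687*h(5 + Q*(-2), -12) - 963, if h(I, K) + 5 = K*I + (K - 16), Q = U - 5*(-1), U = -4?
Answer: 46440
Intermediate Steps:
Q = 1 (Q = -4 - 5*(-1) = -4 + 5 = 1)
h(I, K) = -21 + K + I*K (h(I, K) = -5 + (K*I + (K - 16)) = -5 + (I*K + (-16 + K)) = -5 + (-16 + K + I*K) = -21 + K + I*K)
-687*h(5 + Q*(-2), -12) - 963 = -687*(-21 - 12 + (5 + 1*(-2))*(-12)) - 963 = -687*(-21 - 12 + (5 - 2)*(-12)) - 963 = -687*(-21 - 12 + 3*(-12)) - 963 = -687*(-21 - 12 - 36) - 963 = -687*(-69) - 963 = 47403 - 963 = 46440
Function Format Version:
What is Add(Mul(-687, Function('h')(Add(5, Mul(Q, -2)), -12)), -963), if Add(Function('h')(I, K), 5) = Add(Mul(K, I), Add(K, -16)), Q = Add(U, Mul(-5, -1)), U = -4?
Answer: 46440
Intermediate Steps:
Q = 1 (Q = Add(-4, Mul(-5, -1)) = Add(-4, 5) = 1)
Function('h')(I, K) = Add(-21, K, Mul(I, K)) (Function('h')(I, K) = Add(-5, Add(Mul(K, I), Add(K, -16))) = Add(-5, Add(Mul(I, K), Add(-16, K))) = Add(-5, Add(-16, K, Mul(I, K))) = Add(-21, K, Mul(I, K)))
Add(Mul(-687, Function('h')(Add(5, Mul(Q, -2)), -12)), -963) = Add(Mul(-687, Add(-21, -12, Mul(Add(5, Mul(1, -2)), -12))), -963) = Add(Mul(-687, Add(-21, -12, Mul(Add(5, -2), -12))), -963) = Add(Mul(-687, Add(-21, -12, Mul(3, -12))), -963) = Add(Mul(-687, Add(-21, -12, -36)), -963) = Add(Mul(-687, -69), -963) = Add(47403, -963) = 46440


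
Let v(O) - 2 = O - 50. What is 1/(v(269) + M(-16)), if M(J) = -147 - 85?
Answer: -1/11 ≈ -0.090909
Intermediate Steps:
v(O) = -48 + O (v(O) = 2 + (O - 50) = 2 + (-50 + O) = -48 + O)
M(J) = -232
1/(v(269) + M(-16)) = 1/((-48 + 269) - 232) = 1/(221 - 232) = 1/(-11) = -1/11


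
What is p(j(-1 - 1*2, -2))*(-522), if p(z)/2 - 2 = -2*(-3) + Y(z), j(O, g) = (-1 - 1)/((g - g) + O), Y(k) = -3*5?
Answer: 7308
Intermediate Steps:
Y(k) = -15
j(O, g) = -2/O (j(O, g) = -2/(0 + O) = -2/O)
p(z) = -14 (p(z) = 4 + 2*(-2*(-3) - 15) = 4 + 2*(6 - 15) = 4 + 2*(-9) = 4 - 18 = -14)
p(j(-1 - 1*2, -2))*(-522) = -14*(-522) = 7308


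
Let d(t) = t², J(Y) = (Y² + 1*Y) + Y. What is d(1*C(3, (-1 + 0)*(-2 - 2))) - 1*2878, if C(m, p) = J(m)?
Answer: -2653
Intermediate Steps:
J(Y) = Y² + 2*Y (J(Y) = (Y² + Y) + Y = (Y + Y²) + Y = Y² + 2*Y)
C(m, p) = m*(2 + m)
d(1*C(3, (-1 + 0)*(-2 - 2))) - 1*2878 = (1*(3*(2 + 3)))² - 1*2878 = (1*(3*5))² - 2878 = (1*15)² - 2878 = 15² - 2878 = 225 - 2878 = -2653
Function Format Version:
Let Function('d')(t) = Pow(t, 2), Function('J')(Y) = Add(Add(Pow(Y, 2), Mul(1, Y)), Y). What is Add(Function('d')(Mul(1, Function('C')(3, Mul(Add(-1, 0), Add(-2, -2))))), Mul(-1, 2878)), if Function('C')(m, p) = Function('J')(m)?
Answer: -2653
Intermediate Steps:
Function('J')(Y) = Add(Pow(Y, 2), Mul(2, Y)) (Function('J')(Y) = Add(Add(Pow(Y, 2), Y), Y) = Add(Add(Y, Pow(Y, 2)), Y) = Add(Pow(Y, 2), Mul(2, Y)))
Function('C')(m, p) = Mul(m, Add(2, m))
Add(Function('d')(Mul(1, Function('C')(3, Mul(Add(-1, 0), Add(-2, -2))))), Mul(-1, 2878)) = Add(Pow(Mul(1, Mul(3, Add(2, 3))), 2), Mul(-1, 2878)) = Add(Pow(Mul(1, Mul(3, 5)), 2), -2878) = Add(Pow(Mul(1, 15), 2), -2878) = Add(Pow(15, 2), -2878) = Add(225, -2878) = -2653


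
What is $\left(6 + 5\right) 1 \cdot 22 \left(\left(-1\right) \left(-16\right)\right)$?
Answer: $3872$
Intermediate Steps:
$\left(6 + 5\right) 1 \cdot 22 \left(\left(-1\right) \left(-16\right)\right) = 11 \cdot 1 \cdot 22 \cdot 16 = 11 \cdot 22 \cdot 16 = 242 \cdot 16 = 3872$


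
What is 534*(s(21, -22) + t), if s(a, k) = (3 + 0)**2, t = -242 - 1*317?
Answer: -293700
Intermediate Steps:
t = -559 (t = -242 - 317 = -559)
s(a, k) = 9 (s(a, k) = 3**2 = 9)
534*(s(21, -22) + t) = 534*(9 - 559) = 534*(-550) = -293700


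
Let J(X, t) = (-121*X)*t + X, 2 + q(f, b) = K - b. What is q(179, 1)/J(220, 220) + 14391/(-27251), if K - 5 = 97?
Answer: -2553908613/4835962460 ≈ -0.52811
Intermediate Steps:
K = 102 (K = 5 + 97 = 102)
q(f, b) = 100 - b (q(f, b) = -2 + (102 - b) = 100 - b)
J(X, t) = X - 121*X*t (J(X, t) = -121*X*t + X = X - 121*X*t)
q(179, 1)/J(220, 220) + 14391/(-27251) = (100 - 1*1)/((220*(1 - 121*220))) + 14391/(-27251) = (100 - 1)/((220*(1 - 26620))) + 14391*(-1/27251) = 99/((220*(-26619))) - 14391/27251 = 99/(-5856180) - 14391/27251 = 99*(-1/5856180) - 14391/27251 = -3/177460 - 14391/27251 = -2553908613/4835962460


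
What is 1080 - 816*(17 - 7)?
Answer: -7080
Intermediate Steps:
1080 - 816*(17 - 7) = 1080 - 816*10 = 1080 - 204*40 = 1080 - 8160 = -7080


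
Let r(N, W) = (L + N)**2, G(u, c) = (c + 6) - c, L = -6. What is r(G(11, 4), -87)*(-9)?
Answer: 0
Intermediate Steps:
G(u, c) = 6 (G(u, c) = (6 + c) - c = 6)
r(N, W) = (-6 + N)**2
r(G(11, 4), -87)*(-9) = (-6 + 6)**2*(-9) = 0**2*(-9) = 0*(-9) = 0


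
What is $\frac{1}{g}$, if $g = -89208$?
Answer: $- \frac{1}{89208} \approx -1.121 \cdot 10^{-5}$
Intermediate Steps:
$\frac{1}{g} = \frac{1}{-89208} = - \frac{1}{89208}$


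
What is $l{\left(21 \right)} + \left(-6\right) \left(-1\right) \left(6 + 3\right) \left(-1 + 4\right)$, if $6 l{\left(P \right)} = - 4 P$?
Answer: $148$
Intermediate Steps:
$l{\left(P \right)} = - \frac{2 P}{3}$ ($l{\left(P \right)} = \frac{\left(-4\right) P}{6} = - \frac{2 P}{3}$)
$l{\left(21 \right)} + \left(-6\right) \left(-1\right) \left(6 + 3\right) \left(-1 + 4\right) = \left(- \frac{2}{3}\right) 21 + \left(-6\right) \left(-1\right) \left(6 + 3\right) \left(-1 + 4\right) = -14 + 6 \cdot 9 \cdot 3 = -14 + 6 \cdot 27 = -14 + 162 = 148$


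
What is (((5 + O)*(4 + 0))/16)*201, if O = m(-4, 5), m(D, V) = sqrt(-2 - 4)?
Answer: 1005/4 + 201*I*sqrt(6)/4 ≈ 251.25 + 123.09*I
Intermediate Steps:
m(D, V) = I*sqrt(6) (m(D, V) = sqrt(-6) = I*sqrt(6))
O = I*sqrt(6) ≈ 2.4495*I
(((5 + O)*(4 + 0))/16)*201 = (((5 + I*sqrt(6))*(4 + 0))/16)*201 = (((5 + I*sqrt(6))*4)*(1/16))*201 = ((20 + 4*I*sqrt(6))*(1/16))*201 = (5/4 + I*sqrt(6)/4)*201 = 1005/4 + 201*I*sqrt(6)/4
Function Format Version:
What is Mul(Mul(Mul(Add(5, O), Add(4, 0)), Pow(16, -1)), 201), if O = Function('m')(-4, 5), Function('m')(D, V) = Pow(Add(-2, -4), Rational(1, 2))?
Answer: Add(Rational(1005, 4), Mul(Rational(201, 4), I, Pow(6, Rational(1, 2)))) ≈ Add(251.25, Mul(123.09, I))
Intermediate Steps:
Function('m')(D, V) = Mul(I, Pow(6, Rational(1, 2))) (Function('m')(D, V) = Pow(-6, Rational(1, 2)) = Mul(I, Pow(6, Rational(1, 2))))
O = Mul(I, Pow(6, Rational(1, 2))) ≈ Mul(2.4495, I)
Mul(Mul(Mul(Add(5, O), Add(4, 0)), Pow(16, -1)), 201) = Mul(Mul(Mul(Add(5, Mul(I, Pow(6, Rational(1, 2)))), Add(4, 0)), Pow(16, -1)), 201) = Mul(Mul(Mul(Add(5, Mul(I, Pow(6, Rational(1, 2)))), 4), Rational(1, 16)), 201) = Mul(Mul(Add(20, Mul(4, I, Pow(6, Rational(1, 2)))), Rational(1, 16)), 201) = Mul(Add(Rational(5, 4), Mul(Rational(1, 4), I, Pow(6, Rational(1, 2)))), 201) = Add(Rational(1005, 4), Mul(Rational(201, 4), I, Pow(6, Rational(1, 2))))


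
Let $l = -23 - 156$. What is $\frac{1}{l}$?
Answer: $- \frac{1}{179} \approx -0.0055866$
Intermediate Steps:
$l = -179$ ($l = -23 - 156 = -179$)
$\frac{1}{l} = \frac{1}{-179} = - \frac{1}{179}$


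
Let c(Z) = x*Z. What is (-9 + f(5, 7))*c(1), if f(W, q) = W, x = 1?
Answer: -4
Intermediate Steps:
c(Z) = Z (c(Z) = 1*Z = Z)
(-9 + f(5, 7))*c(1) = (-9 + 5)*1 = -4*1 = -4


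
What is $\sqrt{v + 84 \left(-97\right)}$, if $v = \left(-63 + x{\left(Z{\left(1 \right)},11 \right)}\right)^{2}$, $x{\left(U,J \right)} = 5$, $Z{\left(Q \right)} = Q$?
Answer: $4 i \sqrt{299} \approx 69.167 i$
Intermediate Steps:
$v = 3364$ ($v = \left(-63 + 5\right)^{2} = \left(-58\right)^{2} = 3364$)
$\sqrt{v + 84 \left(-97\right)} = \sqrt{3364 + 84 \left(-97\right)} = \sqrt{3364 - 8148} = \sqrt{-4784} = 4 i \sqrt{299}$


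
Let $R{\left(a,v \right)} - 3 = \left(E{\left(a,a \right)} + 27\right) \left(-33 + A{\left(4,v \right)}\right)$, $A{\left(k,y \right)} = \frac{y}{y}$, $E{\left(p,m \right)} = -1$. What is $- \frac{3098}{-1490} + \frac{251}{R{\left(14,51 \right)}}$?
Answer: $\frac{1097126}{617605} \approx 1.7764$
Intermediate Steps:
$A{\left(k,y \right)} = 1$
$R{\left(a,v \right)} = -829$ ($R{\left(a,v \right)} = 3 + \left(-1 + 27\right) \left(-33 + 1\right) = 3 + 26 \left(-32\right) = 3 - 832 = -829$)
$- \frac{3098}{-1490} + \frac{251}{R{\left(14,51 \right)}} = - \frac{3098}{-1490} + \frac{251}{-829} = \left(-3098\right) \left(- \frac{1}{1490}\right) + 251 \left(- \frac{1}{829}\right) = \frac{1549}{745} - \frac{251}{829} = \frac{1097126}{617605}$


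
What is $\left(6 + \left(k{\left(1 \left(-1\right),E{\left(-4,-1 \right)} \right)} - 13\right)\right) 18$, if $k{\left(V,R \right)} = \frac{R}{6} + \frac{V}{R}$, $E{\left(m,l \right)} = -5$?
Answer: $- \frac{687}{5} \approx -137.4$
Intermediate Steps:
$k{\left(V,R \right)} = \frac{R}{6} + \frac{V}{R}$ ($k{\left(V,R \right)} = R \frac{1}{6} + \frac{V}{R} = \frac{R}{6} + \frac{V}{R}$)
$\left(6 + \left(k{\left(1 \left(-1\right),E{\left(-4,-1 \right)} \right)} - 13\right)\right) 18 = \left(6 - \left(\frac{83}{6} - \frac{1 \left(-1\right)}{-5}\right)\right) 18 = \left(6 - \frac{409}{30}\right) 18 = \left(- \frac{229}{30}\right) 18 = - \frac{687}{5}$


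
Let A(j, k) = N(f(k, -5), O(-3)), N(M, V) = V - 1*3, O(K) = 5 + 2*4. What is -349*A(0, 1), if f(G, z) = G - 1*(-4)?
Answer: -3490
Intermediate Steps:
f(G, z) = 4 + G (f(G, z) = G + 4 = 4 + G)
O(K) = 13 (O(K) = 5 + 8 = 13)
N(M, V) = -3 + V (N(M, V) = V - 3 = -3 + V)
A(j, k) = 10 (A(j, k) = -3 + 13 = 10)
-349*A(0, 1) = -349*10 = -3490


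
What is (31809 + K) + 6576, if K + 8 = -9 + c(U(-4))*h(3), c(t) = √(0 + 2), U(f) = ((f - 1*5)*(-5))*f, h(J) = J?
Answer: 38368 + 3*√2 ≈ 38372.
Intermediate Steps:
U(f) = f*(25 - 5*f) (U(f) = ((f - 5)*(-5))*f = ((-5 + f)*(-5))*f = (25 - 5*f)*f = f*(25 - 5*f))
c(t) = √2
K = -17 + 3*√2 (K = -8 + (-9 + √2*3) = -8 + (-9 + 3*√2) = -17 + 3*√2 ≈ -12.757)
(31809 + K) + 6576 = (31809 + (-17 + 3*√2)) + 6576 = (31792 + 3*√2) + 6576 = 38368 + 3*√2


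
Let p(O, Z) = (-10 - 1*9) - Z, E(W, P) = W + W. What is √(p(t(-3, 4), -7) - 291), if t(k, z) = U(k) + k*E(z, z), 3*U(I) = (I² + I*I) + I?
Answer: I*√303 ≈ 17.407*I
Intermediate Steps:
U(I) = I/3 + 2*I²/3 (U(I) = ((I² + I*I) + I)/3 = ((I² + I²) + I)/3 = (2*I² + I)/3 = (I + 2*I²)/3 = I/3 + 2*I²/3)
E(W, P) = 2*W
t(k, z) = 2*k*z + k*(1 + 2*k)/3 (t(k, z) = k*(1 + 2*k)/3 + k*(2*z) = k*(1 + 2*k)/3 + 2*k*z = 2*k*z + k*(1 + 2*k)/3)
p(O, Z) = -19 - Z (p(O, Z) = (-10 - 9) - Z = -19 - Z)
√(p(t(-3, 4), -7) - 291) = √((-19 - 1*(-7)) - 291) = √((-19 + 7) - 291) = √(-12 - 291) = √(-303) = I*√303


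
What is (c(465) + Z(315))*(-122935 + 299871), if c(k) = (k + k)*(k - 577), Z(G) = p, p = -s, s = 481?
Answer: -18514759976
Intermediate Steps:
p = -481 (p = -1*481 = -481)
Z(G) = -481
c(k) = 2*k*(-577 + k) (c(k) = (2*k)*(-577 + k) = 2*k*(-577 + k))
(c(465) + Z(315))*(-122935 + 299871) = (2*465*(-577 + 465) - 481)*(-122935 + 299871) = (2*465*(-112) - 481)*176936 = (-104160 - 481)*176936 = -104641*176936 = -18514759976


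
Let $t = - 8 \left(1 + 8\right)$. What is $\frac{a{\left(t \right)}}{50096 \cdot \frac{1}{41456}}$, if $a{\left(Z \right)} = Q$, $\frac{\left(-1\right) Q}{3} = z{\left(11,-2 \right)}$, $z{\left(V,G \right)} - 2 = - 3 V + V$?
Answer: $\frac{155460}{3131} \approx 49.652$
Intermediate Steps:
$t = -72$ ($t = \left(-8\right) 9 = -72$)
$z{\left(V,G \right)} = 2 - 2 V$ ($z{\left(V,G \right)} = 2 + \left(- 3 V + V\right) = 2 - 2 V$)
$Q = 60$ ($Q = - 3 \left(2 - 22\right) = \left(-3\right) \left(-20\right) = 60$)
$a{\left(Z \right)} = 60$
$\frac{a{\left(t \right)}}{50096 \cdot \frac{1}{41456}} = \frac{60}{50096 \cdot \frac{1}{41456}} = \frac{60}{\frac{3131}{2591}} = 60 \cdot \frac{2591}{3131} = \frac{155460}{3131}$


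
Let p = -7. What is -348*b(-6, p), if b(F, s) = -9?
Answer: 3132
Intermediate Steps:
-348*b(-6, p) = -348*(-9) = 3132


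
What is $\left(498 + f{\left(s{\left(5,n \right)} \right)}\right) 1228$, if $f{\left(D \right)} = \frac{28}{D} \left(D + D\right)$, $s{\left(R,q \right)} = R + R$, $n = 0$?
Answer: $680312$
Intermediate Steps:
$s{\left(R,q \right)} = 2 R$
$f{\left(D \right)} = 56$ ($f{\left(D \right)} = \frac{28}{D} 2 D = 56$)
$\left(498 + f{\left(s{\left(5,n \right)} \right)}\right) 1228 = \left(498 + 56\right) 1228 = 554 \cdot 1228 = 680312$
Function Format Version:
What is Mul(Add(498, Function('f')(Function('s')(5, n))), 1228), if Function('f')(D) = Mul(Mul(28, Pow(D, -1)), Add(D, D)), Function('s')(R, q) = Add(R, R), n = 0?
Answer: 680312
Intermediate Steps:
Function('s')(R, q) = Mul(2, R)
Function('f')(D) = 56 (Function('f')(D) = Mul(Mul(28, Pow(D, -1)), Mul(2, D)) = 56)
Mul(Add(498, Function('f')(Function('s')(5, n))), 1228) = Mul(Add(498, 56), 1228) = Mul(554, 1228) = 680312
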